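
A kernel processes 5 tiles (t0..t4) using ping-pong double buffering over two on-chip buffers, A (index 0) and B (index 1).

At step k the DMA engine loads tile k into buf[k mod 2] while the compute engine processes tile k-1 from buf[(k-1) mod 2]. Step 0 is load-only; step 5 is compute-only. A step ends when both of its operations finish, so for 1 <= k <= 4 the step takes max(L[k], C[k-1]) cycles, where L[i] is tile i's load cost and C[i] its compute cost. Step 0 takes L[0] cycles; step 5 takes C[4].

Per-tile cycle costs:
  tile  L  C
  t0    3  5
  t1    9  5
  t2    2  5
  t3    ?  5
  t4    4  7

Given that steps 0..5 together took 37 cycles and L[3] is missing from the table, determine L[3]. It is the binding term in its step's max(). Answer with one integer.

step 0: dur = L[0]=3 = 3
step 1: dur = max(L[1]=9, C[0]=5) = 9
step 2: dur = max(L[2]=2, C[1]=5) = 5
step 3: dur = max(L[3]=?, C[2]=5) = L[3]  (unknown; binding)
step 4: dur = max(L[4]=4, C[3]=5) = 5
step 5: dur = C[4]=7 = 7
sum of known step durations = 29
dur[3] = total - known = 37 - 29 = 8
L[3] is the binding max in step 3, so L[3] = dur[3] = 8

L[3] = 8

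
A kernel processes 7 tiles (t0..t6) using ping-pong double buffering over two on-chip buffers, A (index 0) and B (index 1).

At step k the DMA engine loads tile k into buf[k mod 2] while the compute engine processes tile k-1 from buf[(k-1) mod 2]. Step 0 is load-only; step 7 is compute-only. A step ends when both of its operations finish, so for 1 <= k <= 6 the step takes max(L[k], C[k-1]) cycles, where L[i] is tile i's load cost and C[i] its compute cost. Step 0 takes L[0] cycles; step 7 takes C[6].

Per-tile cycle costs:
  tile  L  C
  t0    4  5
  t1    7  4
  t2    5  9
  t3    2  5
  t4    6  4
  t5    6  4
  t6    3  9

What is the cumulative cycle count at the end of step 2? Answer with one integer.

k=0 load=t0/4c comp=- wait=4 total=4
k=1 load=t1/7c comp=t0/5c wait=7 total=11
k=2 load=t2/5c comp=t1/4c wait=5 total=16
k=3 load=t3/2c comp=t2/9c wait=9 total=25
k=4 load=t4/6c comp=t3/5c wait=6 total=31
k=5 load=t5/6c comp=t4/4c wait=6 total=37
k=6 load=t6/3c comp=t5/4c wait=4 total=41
k=7 load=- comp=t6/9c wait=9 total=50

end_cycle[2] = 16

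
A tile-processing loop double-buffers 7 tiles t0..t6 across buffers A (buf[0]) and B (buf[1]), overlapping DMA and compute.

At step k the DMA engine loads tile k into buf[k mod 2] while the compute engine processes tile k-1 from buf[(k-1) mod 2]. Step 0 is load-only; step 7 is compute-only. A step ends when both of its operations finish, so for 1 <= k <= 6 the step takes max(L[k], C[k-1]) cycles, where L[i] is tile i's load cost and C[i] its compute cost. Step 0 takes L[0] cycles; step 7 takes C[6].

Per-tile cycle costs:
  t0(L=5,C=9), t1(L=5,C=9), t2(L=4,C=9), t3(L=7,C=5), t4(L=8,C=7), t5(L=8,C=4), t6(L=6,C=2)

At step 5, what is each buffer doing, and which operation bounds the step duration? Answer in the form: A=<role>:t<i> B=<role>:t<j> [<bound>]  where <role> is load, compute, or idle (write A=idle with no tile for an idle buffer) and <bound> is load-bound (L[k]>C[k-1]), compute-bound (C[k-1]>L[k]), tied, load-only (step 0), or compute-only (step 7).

step 5: A=compute:t4 B=load:t5 [load-bound]

[0] DMA t0→A (5c) ∥ CU idle ⇒ 5c, clock 5
[1] DMA t1→B (5c) ∥ CU A:t0 (9c) ⇒ 9c, clock 14
[2] DMA t2→A (4c) ∥ CU B:t1 (9c) ⇒ 9c, clock 23
[3] DMA t3→B (7c) ∥ CU A:t2 (9c) ⇒ 9c, clock 32
[4] DMA t4→A (8c) ∥ CU B:t3 (5c) ⇒ 8c, clock 40
[5] DMA t5→B (8c) ∥ CU A:t4 (7c) ⇒ 8c, clock 48
[6] DMA t6→A (6c) ∥ CU B:t5 (4c) ⇒ 6c, clock 54
[7] DMA idle ∥ CU A:t6 (2c) ⇒ 2c, clock 56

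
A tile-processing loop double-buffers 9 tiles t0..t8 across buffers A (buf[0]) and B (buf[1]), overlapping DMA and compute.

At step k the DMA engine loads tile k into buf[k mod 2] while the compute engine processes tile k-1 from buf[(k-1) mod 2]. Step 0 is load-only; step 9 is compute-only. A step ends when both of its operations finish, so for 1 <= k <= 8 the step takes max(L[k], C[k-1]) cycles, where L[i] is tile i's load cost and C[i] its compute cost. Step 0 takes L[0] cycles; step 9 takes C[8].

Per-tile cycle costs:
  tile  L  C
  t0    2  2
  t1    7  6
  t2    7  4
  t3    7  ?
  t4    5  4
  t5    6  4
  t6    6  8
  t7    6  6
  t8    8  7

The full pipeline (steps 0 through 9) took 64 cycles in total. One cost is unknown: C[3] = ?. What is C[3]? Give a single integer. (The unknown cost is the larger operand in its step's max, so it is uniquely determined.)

step 0: dur = L[0]=2 = 2
step 1: dur = max(L[1]=7, C[0]=2) = 7
step 2: dur = max(L[2]=7, C[1]=6) = 7
step 3: dur = max(L[3]=7, C[2]=4) = 7
step 4: dur = max(L[4]=5, C[3]=?) = C[3]  (unknown; binding)
step 5: dur = max(L[5]=6, C[4]=4) = 6
step 6: dur = max(L[6]=6, C[5]=4) = 6
step 7: dur = max(L[7]=6, C[6]=8) = 8
step 8: dur = max(L[8]=8, C[7]=6) = 8
step 9: dur = C[8]=7 = 7
sum of known step durations = 58
dur[4] = total - known = 64 - 58 = 6
C[3] is the binding max in step 4, so C[3] = dur[4] = 6

C[3] = 6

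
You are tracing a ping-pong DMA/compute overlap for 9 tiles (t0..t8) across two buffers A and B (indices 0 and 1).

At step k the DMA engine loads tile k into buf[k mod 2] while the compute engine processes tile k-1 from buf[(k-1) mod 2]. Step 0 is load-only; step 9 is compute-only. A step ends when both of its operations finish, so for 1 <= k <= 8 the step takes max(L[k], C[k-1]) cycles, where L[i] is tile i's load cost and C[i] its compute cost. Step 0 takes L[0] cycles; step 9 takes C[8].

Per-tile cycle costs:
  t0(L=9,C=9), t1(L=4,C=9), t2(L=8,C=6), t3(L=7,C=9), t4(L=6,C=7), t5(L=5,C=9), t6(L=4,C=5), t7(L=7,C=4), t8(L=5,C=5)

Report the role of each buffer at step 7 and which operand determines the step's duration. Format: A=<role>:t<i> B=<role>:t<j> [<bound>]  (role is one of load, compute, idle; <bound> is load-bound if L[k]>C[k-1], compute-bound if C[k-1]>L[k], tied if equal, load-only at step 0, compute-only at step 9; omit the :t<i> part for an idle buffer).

step 7: A=compute:t6 B=load:t7 [load-bound]

[0] DMA t0→A (9c) ∥ CU idle ⇒ 9c, clock 9
[1] DMA t1→B (4c) ∥ CU A:t0 (9c) ⇒ 9c, clock 18
[2] DMA t2→A (8c) ∥ CU B:t1 (9c) ⇒ 9c, clock 27
[3] DMA t3→B (7c) ∥ CU A:t2 (6c) ⇒ 7c, clock 34
[4] DMA t4→A (6c) ∥ CU B:t3 (9c) ⇒ 9c, clock 43
[5] DMA t5→B (5c) ∥ CU A:t4 (7c) ⇒ 7c, clock 50
[6] DMA t6→A (4c) ∥ CU B:t5 (9c) ⇒ 9c, clock 59
[7] DMA t7→B (7c) ∥ CU A:t6 (5c) ⇒ 7c, clock 66
[8] DMA t8→A (5c) ∥ CU B:t7 (4c) ⇒ 5c, clock 71
[9] DMA idle ∥ CU A:t8 (5c) ⇒ 5c, clock 76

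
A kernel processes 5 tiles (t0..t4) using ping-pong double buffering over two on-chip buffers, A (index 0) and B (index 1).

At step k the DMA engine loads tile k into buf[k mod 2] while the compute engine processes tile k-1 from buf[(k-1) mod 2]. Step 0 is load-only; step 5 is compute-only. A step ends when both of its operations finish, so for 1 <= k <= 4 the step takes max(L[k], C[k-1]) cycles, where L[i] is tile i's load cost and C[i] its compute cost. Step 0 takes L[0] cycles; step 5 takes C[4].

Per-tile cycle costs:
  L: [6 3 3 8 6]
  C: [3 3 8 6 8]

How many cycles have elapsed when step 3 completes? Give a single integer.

step 0: L[0]=6 → dur=6, Σ=6 | A=load:t0 B=idle [load-only]
step 1: L[1]=3 C[0]=3 → dur=3, Σ=9 | A=compute:t0 B=load:t1 [tied]
step 2: L[2]=3 C[1]=3 → dur=3, Σ=12 | A=load:t2 B=compute:t1 [tied]
step 3: L[3]=8 C[2]=8 → dur=8, Σ=20 | A=compute:t2 B=load:t3 [tied]
step 4: L[4]=6 C[3]=6 → dur=6, Σ=26 | A=load:t4 B=compute:t3 [tied]
step 5: C[4]=8 → dur=8, Σ=34 | A=compute:t4 B=idle [compute-only]

end_cycle[3] = 20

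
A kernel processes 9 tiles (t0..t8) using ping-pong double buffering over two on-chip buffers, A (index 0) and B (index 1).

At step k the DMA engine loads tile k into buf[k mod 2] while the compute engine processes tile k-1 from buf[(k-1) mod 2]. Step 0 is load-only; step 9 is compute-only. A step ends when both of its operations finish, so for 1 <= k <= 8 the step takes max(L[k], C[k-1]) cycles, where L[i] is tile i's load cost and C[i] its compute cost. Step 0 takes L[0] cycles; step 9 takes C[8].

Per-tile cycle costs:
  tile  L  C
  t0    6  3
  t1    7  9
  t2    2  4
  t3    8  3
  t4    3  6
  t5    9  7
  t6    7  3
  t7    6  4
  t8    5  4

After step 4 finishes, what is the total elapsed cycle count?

k=0 load=t0/6c comp=- wait=6 total=6
k=1 load=t1/7c comp=t0/3c wait=7 total=13
k=2 load=t2/2c comp=t1/9c wait=9 total=22
k=3 load=t3/8c comp=t2/4c wait=8 total=30
k=4 load=t4/3c comp=t3/3c wait=3 total=33
k=5 load=t5/9c comp=t4/6c wait=9 total=42
k=6 load=t6/7c comp=t5/7c wait=7 total=49
k=7 load=t7/6c comp=t6/3c wait=6 total=55
k=8 load=t8/5c comp=t7/4c wait=5 total=60
k=9 load=- comp=t8/4c wait=4 total=64

end_cycle[4] = 33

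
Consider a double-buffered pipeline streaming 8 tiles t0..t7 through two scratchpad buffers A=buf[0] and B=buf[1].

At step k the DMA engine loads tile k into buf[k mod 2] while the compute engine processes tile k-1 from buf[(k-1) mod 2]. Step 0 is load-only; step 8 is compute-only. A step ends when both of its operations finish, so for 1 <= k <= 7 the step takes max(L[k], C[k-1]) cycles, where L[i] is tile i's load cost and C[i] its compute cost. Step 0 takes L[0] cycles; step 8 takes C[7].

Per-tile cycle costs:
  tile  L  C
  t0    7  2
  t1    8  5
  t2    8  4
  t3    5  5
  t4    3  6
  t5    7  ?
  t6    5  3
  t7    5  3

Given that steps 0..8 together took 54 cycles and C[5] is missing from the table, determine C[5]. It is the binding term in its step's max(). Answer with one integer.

C[5] = 6

step 0 | dur = L[0]=7 = 7
step 1 | dur = max(L[1]=8, C[0]=2) = 8
step 2 | dur = max(L[2]=8, C[1]=5) = 8
step 3 | dur = max(L[3]=5, C[2]=4) = 5
step 4 | dur = max(L[4]=3, C[3]=5) = 5
step 5 | dur = max(L[5]=7, C[4]=6) = 7
step 6 | dur = max(L[6]=5, C[5]=?) = C[5]  (unknown; binding)
step 7 | dur = max(L[7]=5, C[6]=3) = 5
step 8 | dur = C[7]=3 = 3
sum of known step durations = 48
dur[6] = total - known = 54 - 48 = 6
C[5] is the binding max in step 6, so C[5] = dur[6] = 6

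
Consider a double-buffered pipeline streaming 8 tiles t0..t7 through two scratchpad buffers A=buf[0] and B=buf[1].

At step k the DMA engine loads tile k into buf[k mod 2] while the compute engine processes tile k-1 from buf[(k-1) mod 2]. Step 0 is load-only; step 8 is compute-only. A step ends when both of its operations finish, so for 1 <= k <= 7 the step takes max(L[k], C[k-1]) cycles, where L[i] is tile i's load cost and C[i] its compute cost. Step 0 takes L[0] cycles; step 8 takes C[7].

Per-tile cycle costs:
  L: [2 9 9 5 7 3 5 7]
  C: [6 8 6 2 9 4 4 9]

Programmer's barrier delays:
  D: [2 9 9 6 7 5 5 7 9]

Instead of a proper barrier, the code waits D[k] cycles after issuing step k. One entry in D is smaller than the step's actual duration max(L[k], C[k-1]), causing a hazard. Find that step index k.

k=0 barrier L[0]=2→2c, D[0]=2 ok
k=1 barrier max(L[1]=9,C[0]=6)→9c, D[1]=9 ok
k=2 barrier max(L[2]=9,C[1]=8)→9c, D[2]=9 ok
k=3 barrier max(L[3]=5,C[2]=6)→6c, D[3]=6 ok
k=4 barrier max(L[4]=7,C[3]=2)→7c, D[4]=7 ok
k=5 barrier max(L[5]=3,C[4]=9)→9c, D[5]=5 SHORT
k=6 barrier max(L[6]=5,C[5]=4)→5c, D[6]=5 ok
k=7 barrier max(L[7]=7,C[6]=4)→7c, D[7]=7 ok
k=8 barrier C[7]=9→9c, D[8]=9 ok

hazard at step 5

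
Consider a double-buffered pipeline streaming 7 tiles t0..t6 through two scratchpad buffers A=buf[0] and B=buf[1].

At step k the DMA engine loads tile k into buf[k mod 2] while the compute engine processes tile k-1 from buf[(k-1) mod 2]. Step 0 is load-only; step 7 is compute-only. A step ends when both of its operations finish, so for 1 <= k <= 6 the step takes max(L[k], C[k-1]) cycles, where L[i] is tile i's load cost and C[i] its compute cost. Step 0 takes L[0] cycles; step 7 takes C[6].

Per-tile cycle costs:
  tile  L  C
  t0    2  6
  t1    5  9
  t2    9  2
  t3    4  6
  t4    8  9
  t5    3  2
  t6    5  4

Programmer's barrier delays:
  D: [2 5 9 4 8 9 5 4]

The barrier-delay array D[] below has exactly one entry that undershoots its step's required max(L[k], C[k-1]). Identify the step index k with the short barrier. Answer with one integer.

hazard at step 1

step 0: need L[0]=2 = 2; D[0]=2 ok
step 1: need max(L[1]=5,C[0]=6) = 6; D[1]=5 SHORT
step 2: need max(L[2]=9,C[1]=9) = 9; D[2]=9 ok
step 3: need max(L[3]=4,C[2]=2) = 4; D[3]=4 ok
step 4: need max(L[4]=8,C[3]=6) = 8; D[4]=8 ok
step 5: need max(L[5]=3,C[4]=9) = 9; D[5]=9 ok
step 6: need max(L[6]=5,C[5]=2) = 5; D[6]=5 ok
step 7: need C[6]=4 = 4; D[7]=4 ok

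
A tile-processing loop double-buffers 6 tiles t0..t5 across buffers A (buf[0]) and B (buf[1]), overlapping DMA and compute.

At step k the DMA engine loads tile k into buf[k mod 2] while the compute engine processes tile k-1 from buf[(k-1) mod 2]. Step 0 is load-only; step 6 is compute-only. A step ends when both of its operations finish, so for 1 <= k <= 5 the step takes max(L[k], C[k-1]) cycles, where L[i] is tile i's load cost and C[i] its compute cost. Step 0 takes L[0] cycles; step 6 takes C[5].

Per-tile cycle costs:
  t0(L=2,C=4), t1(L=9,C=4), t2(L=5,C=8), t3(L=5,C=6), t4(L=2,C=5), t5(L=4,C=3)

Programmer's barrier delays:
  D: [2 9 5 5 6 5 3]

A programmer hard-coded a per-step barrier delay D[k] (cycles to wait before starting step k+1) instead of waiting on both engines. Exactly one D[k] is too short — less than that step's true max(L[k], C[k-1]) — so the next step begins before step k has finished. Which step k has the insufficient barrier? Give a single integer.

hazard at step 3

step 0: need L[0]=2 = 2; D[0]=2 ok
step 1: need max(L[1]=9,C[0]=4) = 9; D[1]=9 ok
step 2: need max(L[2]=5,C[1]=4) = 5; D[2]=5 ok
step 3: need max(L[3]=5,C[2]=8) = 8; D[3]=5 SHORT
step 4: need max(L[4]=2,C[3]=6) = 6; D[4]=6 ok
step 5: need max(L[5]=4,C[4]=5) = 5; D[5]=5 ok
step 6: need C[5]=3 = 3; D[6]=3 ok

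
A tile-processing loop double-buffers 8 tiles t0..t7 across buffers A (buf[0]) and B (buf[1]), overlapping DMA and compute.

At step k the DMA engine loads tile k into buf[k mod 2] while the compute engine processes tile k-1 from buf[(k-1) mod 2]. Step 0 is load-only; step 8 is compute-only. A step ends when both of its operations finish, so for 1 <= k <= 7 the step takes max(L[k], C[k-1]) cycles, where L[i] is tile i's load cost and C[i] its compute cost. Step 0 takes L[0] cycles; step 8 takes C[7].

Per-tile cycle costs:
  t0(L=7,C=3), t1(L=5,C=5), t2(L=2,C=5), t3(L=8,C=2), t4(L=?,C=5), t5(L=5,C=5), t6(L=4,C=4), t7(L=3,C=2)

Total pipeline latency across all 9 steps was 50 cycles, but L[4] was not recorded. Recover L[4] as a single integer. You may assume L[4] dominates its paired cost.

L[4] = 9

step 0: dur = L[0]=7 = 7
step 1: dur = max(L[1]=5, C[0]=3) = 5
step 2: dur = max(L[2]=2, C[1]=5) = 5
step 3: dur = max(L[3]=8, C[2]=5) = 8
step 4: dur = max(L[4]=?, C[3]=2) = L[4]  (unknown; binding)
step 5: dur = max(L[5]=5, C[4]=5) = 5
step 6: dur = max(L[6]=4, C[5]=5) = 5
step 7: dur = max(L[7]=3, C[6]=4) = 4
step 8: dur = C[7]=2 = 2
sum of known step durations = 41
dur[4] = total - known = 50 - 41 = 9
L[4] is the binding max in step 4, so L[4] = dur[4] = 9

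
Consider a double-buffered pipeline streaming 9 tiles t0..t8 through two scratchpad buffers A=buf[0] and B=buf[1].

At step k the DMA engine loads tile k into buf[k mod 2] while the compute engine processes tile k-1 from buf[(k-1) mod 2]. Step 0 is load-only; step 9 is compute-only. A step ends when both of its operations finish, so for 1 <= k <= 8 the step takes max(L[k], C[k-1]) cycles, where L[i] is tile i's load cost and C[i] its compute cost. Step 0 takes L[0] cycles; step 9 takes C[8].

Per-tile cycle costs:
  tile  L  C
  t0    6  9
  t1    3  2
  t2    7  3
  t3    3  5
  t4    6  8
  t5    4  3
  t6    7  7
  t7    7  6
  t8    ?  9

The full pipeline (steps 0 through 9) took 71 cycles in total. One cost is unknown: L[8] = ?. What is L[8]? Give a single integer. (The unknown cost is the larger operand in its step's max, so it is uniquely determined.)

step 0 → dur = L[0]=6 = 6
step 1 → dur = max(L[1]=3, C[0]=9) = 9
step 2 → dur = max(L[2]=7, C[1]=2) = 7
step 3 → dur = max(L[3]=3, C[2]=3) = 3
step 4 → dur = max(L[4]=6, C[3]=5) = 6
step 5 → dur = max(L[5]=4, C[4]=8) = 8
step 6 → dur = max(L[6]=7, C[5]=3) = 7
step 7 → dur = max(L[7]=7, C[6]=7) = 7
step 8 → dur = max(L[8]=?, C[7]=6) = L[8]  (unknown; binding)
step 9 → dur = C[8]=9 = 9
sum of known step durations = 62
dur[8] = total - known = 71 - 62 = 9
L[8] is the binding max in step 8, so L[8] = dur[8] = 9

L[8] = 9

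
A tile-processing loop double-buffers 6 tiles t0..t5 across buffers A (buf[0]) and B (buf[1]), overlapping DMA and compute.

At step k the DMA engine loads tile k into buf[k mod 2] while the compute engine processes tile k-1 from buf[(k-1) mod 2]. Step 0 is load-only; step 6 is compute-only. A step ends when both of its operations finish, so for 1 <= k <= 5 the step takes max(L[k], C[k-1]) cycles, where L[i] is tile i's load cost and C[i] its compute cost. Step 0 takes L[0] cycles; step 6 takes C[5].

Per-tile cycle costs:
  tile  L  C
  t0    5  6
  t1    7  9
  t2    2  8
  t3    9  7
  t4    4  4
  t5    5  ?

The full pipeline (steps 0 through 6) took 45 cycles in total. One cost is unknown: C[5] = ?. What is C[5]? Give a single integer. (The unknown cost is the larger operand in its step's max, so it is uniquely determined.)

C[5] = 3

step 0 = dur = L[0]=5 = 5
step 1 = dur = max(L[1]=7, C[0]=6) = 7
step 2 = dur = max(L[2]=2, C[1]=9) = 9
step 3 = dur = max(L[3]=9, C[2]=8) = 9
step 4 = dur = max(L[4]=4, C[3]=7) = 7
step 5 = dur = max(L[5]=5, C[4]=4) = 5
step 6 = dur = C[5]=? = C[5]  (unknown; binding)
sum of known step durations = 42
dur[6] = total - known = 45 - 42 = 3
C[5] is the binding max in step 6, so C[5] = dur[6] = 3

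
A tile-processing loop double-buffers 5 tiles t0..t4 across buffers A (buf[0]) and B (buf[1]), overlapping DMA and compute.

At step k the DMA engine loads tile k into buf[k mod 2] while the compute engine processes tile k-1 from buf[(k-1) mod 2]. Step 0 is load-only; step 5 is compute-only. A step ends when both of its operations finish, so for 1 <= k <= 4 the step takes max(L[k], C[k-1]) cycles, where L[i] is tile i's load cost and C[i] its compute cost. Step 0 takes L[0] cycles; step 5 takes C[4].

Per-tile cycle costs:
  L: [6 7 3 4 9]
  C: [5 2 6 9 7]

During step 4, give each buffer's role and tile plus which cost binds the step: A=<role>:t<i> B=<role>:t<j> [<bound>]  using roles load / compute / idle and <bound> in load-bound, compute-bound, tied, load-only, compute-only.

step 4: A=load:t4 B=compute:t3 [tied]

step 0: L[0]=6 → dur=6, Σ=6 | A=load:t0 B=idle [load-only]
step 1: L[1]=7 C[0]=5 → dur=7, Σ=13 | A=compute:t0 B=load:t1 [load-bound]
step 2: L[2]=3 C[1]=2 → dur=3, Σ=16 | A=load:t2 B=compute:t1 [load-bound]
step 3: L[3]=4 C[2]=6 → dur=6, Σ=22 | A=compute:t2 B=load:t3 [compute-bound]
step 4: L[4]=9 C[3]=9 → dur=9, Σ=31 | A=load:t4 B=compute:t3 [tied]
step 5: C[4]=7 → dur=7, Σ=38 | A=compute:t4 B=idle [compute-only]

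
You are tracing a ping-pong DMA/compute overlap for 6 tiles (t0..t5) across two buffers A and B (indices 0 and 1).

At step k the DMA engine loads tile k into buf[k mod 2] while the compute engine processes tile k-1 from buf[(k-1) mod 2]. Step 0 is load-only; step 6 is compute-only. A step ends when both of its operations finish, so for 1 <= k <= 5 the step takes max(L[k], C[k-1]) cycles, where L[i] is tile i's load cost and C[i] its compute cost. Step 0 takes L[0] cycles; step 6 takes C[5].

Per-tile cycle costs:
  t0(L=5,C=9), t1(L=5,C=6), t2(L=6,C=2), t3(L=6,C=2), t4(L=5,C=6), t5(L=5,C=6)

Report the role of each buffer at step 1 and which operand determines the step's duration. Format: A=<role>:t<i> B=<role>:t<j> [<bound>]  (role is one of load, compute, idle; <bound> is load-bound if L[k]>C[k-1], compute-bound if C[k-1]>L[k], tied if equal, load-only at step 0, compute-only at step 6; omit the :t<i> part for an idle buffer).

  0. 5=5c; end=5; A:t0 B:-
  1. max(5,9)=9c; end=14; A:t0 B:t1
  2. max(6,6)=6c; end=20; A:t2 B:t1
  3. max(6,2)=6c; end=26; A:t2 B:t3
  4. max(5,2)=5c; end=31; A:t4 B:t3
  5. max(5,6)=6c; end=37; A:t4 B:t5
  6. 6=6c; end=43; A:t4 B:t5

step 1: A=compute:t0 B=load:t1 [compute-bound]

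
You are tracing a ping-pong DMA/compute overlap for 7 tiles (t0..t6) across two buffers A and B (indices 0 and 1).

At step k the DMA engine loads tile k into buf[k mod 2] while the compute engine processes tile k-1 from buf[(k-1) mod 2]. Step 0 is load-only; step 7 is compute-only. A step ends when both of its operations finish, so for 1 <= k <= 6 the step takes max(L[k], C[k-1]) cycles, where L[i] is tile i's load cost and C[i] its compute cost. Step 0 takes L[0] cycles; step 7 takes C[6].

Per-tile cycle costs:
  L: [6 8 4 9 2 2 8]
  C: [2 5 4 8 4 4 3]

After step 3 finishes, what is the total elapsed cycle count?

end_cycle[3] = 28

  0. 6=6c; end=6; A:t0 B:-
  1. max(8,2)=8c; end=14; A:t0 B:t1
  2. max(4,5)=5c; end=19; A:t2 B:t1
  3. max(9,4)=9c; end=28; A:t2 B:t3
  4. max(2,8)=8c; end=36; A:t4 B:t3
  5. max(2,4)=4c; end=40; A:t4 B:t5
  6. max(8,4)=8c; end=48; A:t6 B:t5
  7. 3=3c; end=51; A:t6 B:t5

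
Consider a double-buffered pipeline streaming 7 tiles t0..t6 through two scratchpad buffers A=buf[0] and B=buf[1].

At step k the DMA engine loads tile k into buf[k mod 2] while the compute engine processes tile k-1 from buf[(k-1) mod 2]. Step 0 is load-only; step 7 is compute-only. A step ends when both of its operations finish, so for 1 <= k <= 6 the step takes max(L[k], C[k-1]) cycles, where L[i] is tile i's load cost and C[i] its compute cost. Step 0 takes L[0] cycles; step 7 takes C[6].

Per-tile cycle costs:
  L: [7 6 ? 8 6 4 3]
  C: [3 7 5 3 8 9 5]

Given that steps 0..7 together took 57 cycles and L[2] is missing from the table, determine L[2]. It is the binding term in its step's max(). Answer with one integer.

step 0: dur = L[0]=7 = 7
step 1: dur = max(L[1]=6, C[0]=3) = 6
step 2: dur = max(L[2]=?, C[1]=7) = L[2]  (unknown; binding)
step 3: dur = max(L[3]=8, C[2]=5) = 8
step 4: dur = max(L[4]=6, C[3]=3) = 6
step 5: dur = max(L[5]=4, C[4]=8) = 8
step 6: dur = max(L[6]=3, C[5]=9) = 9
step 7: dur = C[6]=5 = 5
sum of known step durations = 49
dur[2] = total - known = 57 - 49 = 8
L[2] is the binding max in step 2, so L[2] = dur[2] = 8

L[2] = 8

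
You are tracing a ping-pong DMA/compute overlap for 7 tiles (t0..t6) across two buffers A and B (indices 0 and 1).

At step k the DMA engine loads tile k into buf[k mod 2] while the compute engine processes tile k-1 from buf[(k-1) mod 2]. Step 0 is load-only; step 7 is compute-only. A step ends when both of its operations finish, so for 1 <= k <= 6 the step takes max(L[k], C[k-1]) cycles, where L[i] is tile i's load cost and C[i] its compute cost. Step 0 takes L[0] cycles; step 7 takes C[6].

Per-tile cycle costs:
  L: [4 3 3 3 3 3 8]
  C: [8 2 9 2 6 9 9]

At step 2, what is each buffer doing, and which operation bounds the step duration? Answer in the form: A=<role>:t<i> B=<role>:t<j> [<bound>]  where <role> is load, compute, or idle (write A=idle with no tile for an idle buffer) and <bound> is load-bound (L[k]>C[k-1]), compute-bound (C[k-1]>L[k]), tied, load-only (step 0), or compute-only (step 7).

step 2: A=load:t2 B=compute:t1 [load-bound]

k=0 load=t0/4c comp=- wait=4 total=4
k=1 load=t1/3c comp=t0/8c wait=8 total=12
k=2 load=t2/3c comp=t1/2c wait=3 total=15
k=3 load=t3/3c comp=t2/9c wait=9 total=24
k=4 load=t4/3c comp=t3/2c wait=3 total=27
k=5 load=t5/3c comp=t4/6c wait=6 total=33
k=6 load=t6/8c comp=t5/9c wait=9 total=42
k=7 load=- comp=t6/9c wait=9 total=51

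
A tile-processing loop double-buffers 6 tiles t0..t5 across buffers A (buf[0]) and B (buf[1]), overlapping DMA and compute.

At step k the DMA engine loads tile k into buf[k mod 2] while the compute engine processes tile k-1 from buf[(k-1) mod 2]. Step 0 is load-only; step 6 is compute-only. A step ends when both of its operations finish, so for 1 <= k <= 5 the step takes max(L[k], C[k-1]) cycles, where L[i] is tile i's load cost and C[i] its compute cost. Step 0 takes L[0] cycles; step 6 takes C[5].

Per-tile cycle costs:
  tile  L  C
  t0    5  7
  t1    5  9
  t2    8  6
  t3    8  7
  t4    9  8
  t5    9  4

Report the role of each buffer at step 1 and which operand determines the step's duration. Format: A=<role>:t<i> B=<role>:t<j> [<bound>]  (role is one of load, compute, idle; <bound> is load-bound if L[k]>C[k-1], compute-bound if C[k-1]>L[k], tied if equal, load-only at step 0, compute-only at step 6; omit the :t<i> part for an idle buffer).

[0] DMA t0→A (5c) ∥ CU idle ⇒ 5c, clock 5
[1] DMA t1→B (5c) ∥ CU A:t0 (7c) ⇒ 7c, clock 12
[2] DMA t2→A (8c) ∥ CU B:t1 (9c) ⇒ 9c, clock 21
[3] DMA t3→B (8c) ∥ CU A:t2 (6c) ⇒ 8c, clock 29
[4] DMA t4→A (9c) ∥ CU B:t3 (7c) ⇒ 9c, clock 38
[5] DMA t5→B (9c) ∥ CU A:t4 (8c) ⇒ 9c, clock 47
[6] DMA idle ∥ CU B:t5 (4c) ⇒ 4c, clock 51

step 1: A=compute:t0 B=load:t1 [compute-bound]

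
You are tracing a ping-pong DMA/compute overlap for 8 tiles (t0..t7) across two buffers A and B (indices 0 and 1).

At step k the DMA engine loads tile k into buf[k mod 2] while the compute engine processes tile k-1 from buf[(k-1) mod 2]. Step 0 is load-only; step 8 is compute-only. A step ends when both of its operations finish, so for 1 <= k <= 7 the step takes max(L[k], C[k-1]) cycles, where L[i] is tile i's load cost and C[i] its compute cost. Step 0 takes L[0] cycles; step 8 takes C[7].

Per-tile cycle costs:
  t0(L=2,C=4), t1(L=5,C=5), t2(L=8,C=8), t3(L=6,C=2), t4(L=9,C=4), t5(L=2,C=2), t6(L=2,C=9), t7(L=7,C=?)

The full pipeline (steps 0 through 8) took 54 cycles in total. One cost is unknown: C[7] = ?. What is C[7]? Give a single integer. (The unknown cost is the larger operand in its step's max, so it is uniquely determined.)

step 0: dur = L[0]=2 = 2
step 1: dur = max(L[1]=5, C[0]=4) = 5
step 2: dur = max(L[2]=8, C[1]=5) = 8
step 3: dur = max(L[3]=6, C[2]=8) = 8
step 4: dur = max(L[4]=9, C[3]=2) = 9
step 5: dur = max(L[5]=2, C[4]=4) = 4
step 6: dur = max(L[6]=2, C[5]=2) = 2
step 7: dur = max(L[7]=7, C[6]=9) = 9
step 8: dur = C[7]=? = C[7]  (unknown; binding)
sum of known step durations = 47
dur[8] = total - known = 54 - 47 = 7
C[7] is the binding max in step 8, so C[7] = dur[8] = 7

C[7] = 7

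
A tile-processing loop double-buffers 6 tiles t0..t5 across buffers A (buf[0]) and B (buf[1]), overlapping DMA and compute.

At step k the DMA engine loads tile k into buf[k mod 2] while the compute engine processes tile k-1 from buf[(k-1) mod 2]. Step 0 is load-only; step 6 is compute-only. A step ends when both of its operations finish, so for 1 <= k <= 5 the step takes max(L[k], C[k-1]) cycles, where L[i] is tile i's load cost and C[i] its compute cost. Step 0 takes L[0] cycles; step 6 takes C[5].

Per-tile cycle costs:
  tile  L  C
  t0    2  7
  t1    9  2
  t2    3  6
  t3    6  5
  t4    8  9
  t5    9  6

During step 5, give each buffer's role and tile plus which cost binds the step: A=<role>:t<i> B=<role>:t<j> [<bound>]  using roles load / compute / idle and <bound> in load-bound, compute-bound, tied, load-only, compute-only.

k=0 load=t0/2c comp=- wait=2 total=2
k=1 load=t1/9c comp=t0/7c wait=9 total=11
k=2 load=t2/3c comp=t1/2c wait=3 total=14
k=3 load=t3/6c comp=t2/6c wait=6 total=20
k=4 load=t4/8c comp=t3/5c wait=8 total=28
k=5 load=t5/9c comp=t4/9c wait=9 total=37
k=6 load=- comp=t5/6c wait=6 total=43

step 5: A=compute:t4 B=load:t5 [tied]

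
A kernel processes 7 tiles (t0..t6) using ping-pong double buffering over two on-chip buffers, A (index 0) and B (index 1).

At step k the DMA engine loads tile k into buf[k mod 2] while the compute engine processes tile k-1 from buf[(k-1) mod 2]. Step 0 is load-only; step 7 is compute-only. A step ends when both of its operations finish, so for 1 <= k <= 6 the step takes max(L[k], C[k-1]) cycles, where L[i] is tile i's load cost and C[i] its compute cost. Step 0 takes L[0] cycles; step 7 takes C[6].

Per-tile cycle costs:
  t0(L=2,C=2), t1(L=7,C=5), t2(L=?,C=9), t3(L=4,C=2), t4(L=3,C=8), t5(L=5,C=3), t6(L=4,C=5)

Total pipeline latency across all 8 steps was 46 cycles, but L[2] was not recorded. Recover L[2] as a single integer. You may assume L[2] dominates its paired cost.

step 0: dur = L[0]=2 = 2
step 1: dur = max(L[1]=7, C[0]=2) = 7
step 2: dur = max(L[2]=?, C[1]=5) = L[2]  (unknown; binding)
step 3: dur = max(L[3]=4, C[2]=9) = 9
step 4: dur = max(L[4]=3, C[3]=2) = 3
step 5: dur = max(L[5]=5, C[4]=8) = 8
step 6: dur = max(L[6]=4, C[5]=3) = 4
step 7: dur = C[6]=5 = 5
sum of known step durations = 38
dur[2] = total - known = 46 - 38 = 8
L[2] is the binding max in step 2, so L[2] = dur[2] = 8

L[2] = 8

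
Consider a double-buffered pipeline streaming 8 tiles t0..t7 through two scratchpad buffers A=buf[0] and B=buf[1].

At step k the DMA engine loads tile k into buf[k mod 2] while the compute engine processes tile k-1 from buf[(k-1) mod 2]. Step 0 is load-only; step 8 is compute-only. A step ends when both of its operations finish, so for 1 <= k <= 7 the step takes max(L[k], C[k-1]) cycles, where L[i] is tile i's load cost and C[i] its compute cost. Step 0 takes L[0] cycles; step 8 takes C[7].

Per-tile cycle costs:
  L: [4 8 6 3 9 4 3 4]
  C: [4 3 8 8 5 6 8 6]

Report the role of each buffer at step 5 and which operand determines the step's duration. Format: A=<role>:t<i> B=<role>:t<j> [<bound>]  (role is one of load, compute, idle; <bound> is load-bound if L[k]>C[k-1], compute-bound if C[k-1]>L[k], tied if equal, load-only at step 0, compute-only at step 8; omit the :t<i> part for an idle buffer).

[0] DMA t0→A (4c) ∥ CU idle ⇒ 4c, clock 4
[1] DMA t1→B (8c) ∥ CU A:t0 (4c) ⇒ 8c, clock 12
[2] DMA t2→A (6c) ∥ CU B:t1 (3c) ⇒ 6c, clock 18
[3] DMA t3→B (3c) ∥ CU A:t2 (8c) ⇒ 8c, clock 26
[4] DMA t4→A (9c) ∥ CU B:t3 (8c) ⇒ 9c, clock 35
[5] DMA t5→B (4c) ∥ CU A:t4 (5c) ⇒ 5c, clock 40
[6] DMA t6→A (3c) ∥ CU B:t5 (6c) ⇒ 6c, clock 46
[7] DMA t7→B (4c) ∥ CU A:t6 (8c) ⇒ 8c, clock 54
[8] DMA idle ∥ CU B:t7 (6c) ⇒ 6c, clock 60

step 5: A=compute:t4 B=load:t5 [compute-bound]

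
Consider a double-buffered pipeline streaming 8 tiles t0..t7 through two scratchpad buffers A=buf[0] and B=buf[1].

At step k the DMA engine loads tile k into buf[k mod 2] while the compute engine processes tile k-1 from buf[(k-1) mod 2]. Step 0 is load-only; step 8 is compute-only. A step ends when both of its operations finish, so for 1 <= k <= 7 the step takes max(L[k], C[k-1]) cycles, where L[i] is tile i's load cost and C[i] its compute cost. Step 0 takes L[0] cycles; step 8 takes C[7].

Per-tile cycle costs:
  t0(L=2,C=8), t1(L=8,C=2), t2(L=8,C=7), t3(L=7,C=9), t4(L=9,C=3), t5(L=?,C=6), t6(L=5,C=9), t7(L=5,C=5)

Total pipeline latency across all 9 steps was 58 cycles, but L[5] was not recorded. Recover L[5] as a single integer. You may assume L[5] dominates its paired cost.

step 0 = dur = L[0]=2 = 2
step 1 = dur = max(L[1]=8, C[0]=8) = 8
step 2 = dur = max(L[2]=8, C[1]=2) = 8
step 3 = dur = max(L[3]=7, C[2]=7) = 7
step 4 = dur = max(L[4]=9, C[3]=9) = 9
step 5 = dur = max(L[5]=?, C[4]=3) = L[5]  (unknown; binding)
step 6 = dur = max(L[6]=5, C[5]=6) = 6
step 7 = dur = max(L[7]=5, C[6]=9) = 9
step 8 = dur = C[7]=5 = 5
sum of known step durations = 54
dur[5] = total - known = 58 - 54 = 4
L[5] is the binding max in step 5, so L[5] = dur[5] = 4

L[5] = 4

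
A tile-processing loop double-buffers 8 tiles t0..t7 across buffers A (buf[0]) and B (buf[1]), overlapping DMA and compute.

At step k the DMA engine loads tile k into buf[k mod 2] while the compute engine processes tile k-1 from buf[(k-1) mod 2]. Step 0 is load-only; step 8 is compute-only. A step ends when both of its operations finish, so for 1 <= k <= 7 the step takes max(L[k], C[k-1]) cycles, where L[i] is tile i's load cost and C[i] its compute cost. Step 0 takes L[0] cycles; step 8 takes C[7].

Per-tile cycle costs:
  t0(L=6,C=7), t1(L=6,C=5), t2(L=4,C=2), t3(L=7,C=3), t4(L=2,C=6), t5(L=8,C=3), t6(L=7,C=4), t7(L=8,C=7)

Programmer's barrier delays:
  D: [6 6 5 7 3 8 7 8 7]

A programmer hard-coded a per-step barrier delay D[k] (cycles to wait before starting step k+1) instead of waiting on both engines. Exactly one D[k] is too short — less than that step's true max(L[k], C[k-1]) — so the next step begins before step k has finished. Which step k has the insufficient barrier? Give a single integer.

k=0 barrier L[0]=6→6c, D[0]=6 ok
k=1 barrier max(L[1]=6,C[0]=7)→7c, D[1]=6 SHORT
k=2 barrier max(L[2]=4,C[1]=5)→5c, D[2]=5 ok
k=3 barrier max(L[3]=7,C[2]=2)→7c, D[3]=7 ok
k=4 barrier max(L[4]=2,C[3]=3)→3c, D[4]=3 ok
k=5 barrier max(L[5]=8,C[4]=6)→8c, D[5]=8 ok
k=6 barrier max(L[6]=7,C[5]=3)→7c, D[6]=7 ok
k=7 barrier max(L[7]=8,C[6]=4)→8c, D[7]=8 ok
k=8 barrier C[7]=7→7c, D[8]=7 ok

hazard at step 1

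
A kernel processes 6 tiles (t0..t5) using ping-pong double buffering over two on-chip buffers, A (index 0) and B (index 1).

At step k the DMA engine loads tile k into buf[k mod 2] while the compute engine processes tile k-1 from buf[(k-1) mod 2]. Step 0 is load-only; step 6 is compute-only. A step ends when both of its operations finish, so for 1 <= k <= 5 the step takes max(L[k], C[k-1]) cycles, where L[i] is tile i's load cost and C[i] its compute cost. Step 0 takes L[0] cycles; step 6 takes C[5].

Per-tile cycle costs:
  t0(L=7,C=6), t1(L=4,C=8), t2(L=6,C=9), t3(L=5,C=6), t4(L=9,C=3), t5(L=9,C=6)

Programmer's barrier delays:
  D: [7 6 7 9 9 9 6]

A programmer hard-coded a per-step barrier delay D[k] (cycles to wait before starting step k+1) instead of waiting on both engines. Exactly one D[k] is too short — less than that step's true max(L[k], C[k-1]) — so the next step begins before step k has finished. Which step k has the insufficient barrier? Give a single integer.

hazard at step 2

k=0 barrier L[0]=7→7c, D[0]=7 ok
k=1 barrier max(L[1]=4,C[0]=6)→6c, D[1]=6 ok
k=2 barrier max(L[2]=6,C[1]=8)→8c, D[2]=7 SHORT
k=3 barrier max(L[3]=5,C[2]=9)→9c, D[3]=9 ok
k=4 barrier max(L[4]=9,C[3]=6)→9c, D[4]=9 ok
k=5 barrier max(L[5]=9,C[4]=3)→9c, D[5]=9 ok
k=6 barrier C[5]=6→6c, D[6]=6 ok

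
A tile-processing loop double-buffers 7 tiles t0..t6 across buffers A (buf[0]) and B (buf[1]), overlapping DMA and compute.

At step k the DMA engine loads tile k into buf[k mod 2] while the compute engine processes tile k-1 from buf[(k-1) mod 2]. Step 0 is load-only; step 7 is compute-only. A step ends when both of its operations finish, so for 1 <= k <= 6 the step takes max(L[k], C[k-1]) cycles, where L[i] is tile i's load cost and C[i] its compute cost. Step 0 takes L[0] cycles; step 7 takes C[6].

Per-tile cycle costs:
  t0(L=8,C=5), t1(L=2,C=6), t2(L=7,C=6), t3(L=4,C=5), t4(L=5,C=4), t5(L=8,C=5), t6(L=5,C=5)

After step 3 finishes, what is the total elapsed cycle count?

[0] DMA t0→A (8c) ∥ CU idle ⇒ 8c, clock 8
[1] DMA t1→B (2c) ∥ CU A:t0 (5c) ⇒ 5c, clock 13
[2] DMA t2→A (7c) ∥ CU B:t1 (6c) ⇒ 7c, clock 20
[3] DMA t3→B (4c) ∥ CU A:t2 (6c) ⇒ 6c, clock 26
[4] DMA t4→A (5c) ∥ CU B:t3 (5c) ⇒ 5c, clock 31
[5] DMA t5→B (8c) ∥ CU A:t4 (4c) ⇒ 8c, clock 39
[6] DMA t6→A (5c) ∥ CU B:t5 (5c) ⇒ 5c, clock 44
[7] DMA idle ∥ CU A:t6 (5c) ⇒ 5c, clock 49

end_cycle[3] = 26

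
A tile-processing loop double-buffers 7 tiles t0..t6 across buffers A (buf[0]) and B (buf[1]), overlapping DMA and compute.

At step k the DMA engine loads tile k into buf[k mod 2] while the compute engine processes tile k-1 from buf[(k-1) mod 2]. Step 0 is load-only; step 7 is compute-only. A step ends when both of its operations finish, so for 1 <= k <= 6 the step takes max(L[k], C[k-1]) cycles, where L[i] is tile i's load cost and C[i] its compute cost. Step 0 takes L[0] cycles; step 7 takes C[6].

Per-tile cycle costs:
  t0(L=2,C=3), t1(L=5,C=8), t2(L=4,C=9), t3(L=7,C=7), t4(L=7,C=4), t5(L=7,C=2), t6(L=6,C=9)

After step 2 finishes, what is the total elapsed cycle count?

end_cycle[2] = 15

[0] DMA t0→A (2c) ∥ CU idle ⇒ 2c, clock 2
[1] DMA t1→B (5c) ∥ CU A:t0 (3c) ⇒ 5c, clock 7
[2] DMA t2→A (4c) ∥ CU B:t1 (8c) ⇒ 8c, clock 15
[3] DMA t3→B (7c) ∥ CU A:t2 (9c) ⇒ 9c, clock 24
[4] DMA t4→A (7c) ∥ CU B:t3 (7c) ⇒ 7c, clock 31
[5] DMA t5→B (7c) ∥ CU A:t4 (4c) ⇒ 7c, clock 38
[6] DMA t6→A (6c) ∥ CU B:t5 (2c) ⇒ 6c, clock 44
[7] DMA idle ∥ CU A:t6 (9c) ⇒ 9c, clock 53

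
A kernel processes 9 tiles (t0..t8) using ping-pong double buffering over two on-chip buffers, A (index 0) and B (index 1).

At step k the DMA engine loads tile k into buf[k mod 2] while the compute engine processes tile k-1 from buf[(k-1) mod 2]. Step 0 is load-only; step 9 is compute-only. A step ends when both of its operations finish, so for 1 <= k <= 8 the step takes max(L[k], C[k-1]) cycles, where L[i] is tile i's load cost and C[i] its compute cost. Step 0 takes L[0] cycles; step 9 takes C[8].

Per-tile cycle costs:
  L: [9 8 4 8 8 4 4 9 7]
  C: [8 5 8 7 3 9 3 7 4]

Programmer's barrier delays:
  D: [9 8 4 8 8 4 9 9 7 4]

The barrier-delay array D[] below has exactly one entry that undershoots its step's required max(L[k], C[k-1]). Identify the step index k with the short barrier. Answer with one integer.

hazard at step 2

[0] required=L[0]=9=9 vs D=9 ok
[1] required=max(L[1]=8,C[0]=8)=8 vs D=8 ok
[2] required=max(L[2]=4,C[1]=5)=5 vs D=4 SHORT
[3] required=max(L[3]=8,C[2]=8)=8 vs D=8 ok
[4] required=max(L[4]=8,C[3]=7)=8 vs D=8 ok
[5] required=max(L[5]=4,C[4]=3)=4 vs D=4 ok
[6] required=max(L[6]=4,C[5]=9)=9 vs D=9 ok
[7] required=max(L[7]=9,C[6]=3)=9 vs D=9 ok
[8] required=max(L[8]=7,C[7]=7)=7 vs D=7 ok
[9] required=C[8]=4=4 vs D=4 ok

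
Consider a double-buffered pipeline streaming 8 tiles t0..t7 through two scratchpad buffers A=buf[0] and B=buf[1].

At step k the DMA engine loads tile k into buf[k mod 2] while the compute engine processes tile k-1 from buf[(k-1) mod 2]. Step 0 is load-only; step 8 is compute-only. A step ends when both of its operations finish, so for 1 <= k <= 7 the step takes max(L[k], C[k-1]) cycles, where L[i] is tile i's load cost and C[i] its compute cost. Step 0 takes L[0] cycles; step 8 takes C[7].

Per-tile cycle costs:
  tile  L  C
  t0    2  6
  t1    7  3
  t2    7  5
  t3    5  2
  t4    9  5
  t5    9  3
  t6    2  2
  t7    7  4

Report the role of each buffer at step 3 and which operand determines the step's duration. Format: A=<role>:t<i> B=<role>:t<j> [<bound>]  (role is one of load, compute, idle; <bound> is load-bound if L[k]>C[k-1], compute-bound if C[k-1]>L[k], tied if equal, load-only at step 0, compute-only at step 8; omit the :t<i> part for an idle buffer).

step 3: A=compute:t2 B=load:t3 [tied]

[0] DMA t0→A (2c) ∥ CU idle ⇒ 2c, clock 2
[1] DMA t1→B (7c) ∥ CU A:t0 (6c) ⇒ 7c, clock 9
[2] DMA t2→A (7c) ∥ CU B:t1 (3c) ⇒ 7c, clock 16
[3] DMA t3→B (5c) ∥ CU A:t2 (5c) ⇒ 5c, clock 21
[4] DMA t4→A (9c) ∥ CU B:t3 (2c) ⇒ 9c, clock 30
[5] DMA t5→B (9c) ∥ CU A:t4 (5c) ⇒ 9c, clock 39
[6] DMA t6→A (2c) ∥ CU B:t5 (3c) ⇒ 3c, clock 42
[7] DMA t7→B (7c) ∥ CU A:t6 (2c) ⇒ 7c, clock 49
[8] DMA idle ∥ CU B:t7 (4c) ⇒ 4c, clock 53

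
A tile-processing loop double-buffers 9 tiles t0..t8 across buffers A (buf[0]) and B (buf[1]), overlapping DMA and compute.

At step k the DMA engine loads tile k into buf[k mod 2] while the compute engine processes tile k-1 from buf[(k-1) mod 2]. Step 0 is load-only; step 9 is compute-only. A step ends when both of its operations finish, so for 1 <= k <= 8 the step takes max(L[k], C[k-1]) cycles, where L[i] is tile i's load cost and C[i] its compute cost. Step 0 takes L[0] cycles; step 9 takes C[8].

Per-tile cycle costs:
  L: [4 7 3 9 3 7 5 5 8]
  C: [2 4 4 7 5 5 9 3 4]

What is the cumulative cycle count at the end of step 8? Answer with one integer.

end_cycle[8] = 60

k=0 load=t0/4c comp=- wait=4 total=4
k=1 load=t1/7c comp=t0/2c wait=7 total=11
k=2 load=t2/3c comp=t1/4c wait=4 total=15
k=3 load=t3/9c comp=t2/4c wait=9 total=24
k=4 load=t4/3c comp=t3/7c wait=7 total=31
k=5 load=t5/7c comp=t4/5c wait=7 total=38
k=6 load=t6/5c comp=t5/5c wait=5 total=43
k=7 load=t7/5c comp=t6/9c wait=9 total=52
k=8 load=t8/8c comp=t7/3c wait=8 total=60
k=9 load=- comp=t8/4c wait=4 total=64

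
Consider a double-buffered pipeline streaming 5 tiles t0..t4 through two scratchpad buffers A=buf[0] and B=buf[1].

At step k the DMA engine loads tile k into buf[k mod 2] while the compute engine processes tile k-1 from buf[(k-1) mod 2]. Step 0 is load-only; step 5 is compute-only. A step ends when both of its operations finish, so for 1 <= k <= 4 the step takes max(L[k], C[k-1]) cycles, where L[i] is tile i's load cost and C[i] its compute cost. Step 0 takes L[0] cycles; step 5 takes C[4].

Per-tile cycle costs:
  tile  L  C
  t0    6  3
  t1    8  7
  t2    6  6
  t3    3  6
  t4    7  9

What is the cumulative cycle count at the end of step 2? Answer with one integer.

end_cycle[2] = 21

  0. 6=6c; end=6; A:t0 B:-
  1. max(8,3)=8c; end=14; A:t0 B:t1
  2. max(6,7)=7c; end=21; A:t2 B:t1
  3. max(3,6)=6c; end=27; A:t2 B:t3
  4. max(7,6)=7c; end=34; A:t4 B:t3
  5. 9=9c; end=43; A:t4 B:t3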